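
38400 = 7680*5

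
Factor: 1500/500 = 3^1=3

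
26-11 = 15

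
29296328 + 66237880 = 95534208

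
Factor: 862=2^1*431^1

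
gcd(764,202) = 2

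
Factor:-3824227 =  - 11^1*223^1 * 1559^1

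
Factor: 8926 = 2^1*4463^1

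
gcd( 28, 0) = 28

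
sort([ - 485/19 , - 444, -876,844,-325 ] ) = [ -876,  -  444,  -  325, - 485/19,844 ]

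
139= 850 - 711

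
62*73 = 4526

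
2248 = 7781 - 5533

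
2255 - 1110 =1145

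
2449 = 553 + 1896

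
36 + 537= 573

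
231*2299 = 531069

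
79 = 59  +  20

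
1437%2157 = 1437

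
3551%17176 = 3551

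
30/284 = 15/142  =  0.11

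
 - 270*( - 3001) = 810270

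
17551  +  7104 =24655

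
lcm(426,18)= 1278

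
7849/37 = 212 + 5/37=212.14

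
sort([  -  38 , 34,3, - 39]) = [  -  39,-38, 3,34 ] 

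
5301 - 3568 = 1733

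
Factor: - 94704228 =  - 2^2*3^4*239^1 *1223^1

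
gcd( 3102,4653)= 1551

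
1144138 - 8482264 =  - 7338126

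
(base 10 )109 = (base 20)59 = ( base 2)1101101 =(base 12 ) 91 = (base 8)155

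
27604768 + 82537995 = 110142763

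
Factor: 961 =31^2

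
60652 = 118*514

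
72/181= 72/181 = 0.40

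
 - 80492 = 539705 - 620197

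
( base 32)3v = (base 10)127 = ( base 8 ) 177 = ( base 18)71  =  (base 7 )241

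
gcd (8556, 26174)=46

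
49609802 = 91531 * 542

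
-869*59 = -51271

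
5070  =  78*65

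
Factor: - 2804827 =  - 23^1*121949^1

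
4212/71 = 59+23/71 = 59.32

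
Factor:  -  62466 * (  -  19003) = 2^1*3^1*29^1*31^1 * 359^1* 613^1 = 1187041398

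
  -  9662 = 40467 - 50129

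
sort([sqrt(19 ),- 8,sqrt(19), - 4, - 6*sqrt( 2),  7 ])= [  -  6*sqrt (2),-8, - 4,  sqrt(19 ),  sqrt (19), 7] 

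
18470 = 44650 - 26180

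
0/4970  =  0= 0.00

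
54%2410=54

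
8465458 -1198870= 7266588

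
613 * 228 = 139764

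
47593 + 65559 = 113152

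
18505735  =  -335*(  -  55241) 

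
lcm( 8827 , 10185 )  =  132405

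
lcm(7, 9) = 63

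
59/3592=59/3592=0.02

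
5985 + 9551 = 15536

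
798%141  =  93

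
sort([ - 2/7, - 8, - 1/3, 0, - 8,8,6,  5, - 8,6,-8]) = [ - 8 ,  -  8,-8, - 8, - 1/3, - 2/7, 0,5, 6,  6, 8]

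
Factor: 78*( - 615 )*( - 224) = 10745280 = 2^6*3^2*5^1*7^1*13^1 *41^1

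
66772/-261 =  - 256 +44/261 = -  255.83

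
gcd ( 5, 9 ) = 1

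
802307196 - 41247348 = 761059848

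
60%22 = 16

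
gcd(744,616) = 8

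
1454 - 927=527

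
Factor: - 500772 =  - 2^2 * 3^1* 29^1*1439^1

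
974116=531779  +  442337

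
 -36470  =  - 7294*5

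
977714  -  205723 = 771991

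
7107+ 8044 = 15151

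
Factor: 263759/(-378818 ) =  - 2^ (-1) * 11^( - 1 ) * 67^( - 1)*257^( - 1) *263759^1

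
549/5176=549/5176 = 0.11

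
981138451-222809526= 758328925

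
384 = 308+76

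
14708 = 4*3677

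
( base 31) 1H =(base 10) 48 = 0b110000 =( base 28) 1k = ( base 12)40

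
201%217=201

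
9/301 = 9/301 = 0.03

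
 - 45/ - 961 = 45/961 = 0.05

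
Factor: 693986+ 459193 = 3^2 *37^1*3463^1 = 1153179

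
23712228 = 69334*342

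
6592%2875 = 842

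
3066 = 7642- 4576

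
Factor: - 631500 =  - 2^2*3^1 *5^3*421^1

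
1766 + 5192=6958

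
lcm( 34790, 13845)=1356810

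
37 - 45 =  - 8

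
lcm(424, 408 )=21624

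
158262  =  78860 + 79402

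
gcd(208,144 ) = 16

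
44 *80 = 3520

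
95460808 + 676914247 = 772375055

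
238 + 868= 1106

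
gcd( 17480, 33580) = 460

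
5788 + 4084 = 9872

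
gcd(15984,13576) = 8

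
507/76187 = 507/76187= 0.01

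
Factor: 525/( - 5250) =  - 2^( - 1)*5^( - 1 ) = - 1/10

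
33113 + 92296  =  125409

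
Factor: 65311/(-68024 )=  - 2^(- 3 )*11^( - 1)*241^1*271^1*773^ ( - 1)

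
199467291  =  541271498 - 341804207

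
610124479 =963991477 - 353866998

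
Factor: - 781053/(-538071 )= 260351/179357 = 7^1*13^1*2861^1*179357^(-1 ) 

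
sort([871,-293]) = [ - 293, 871]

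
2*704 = 1408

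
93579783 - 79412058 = 14167725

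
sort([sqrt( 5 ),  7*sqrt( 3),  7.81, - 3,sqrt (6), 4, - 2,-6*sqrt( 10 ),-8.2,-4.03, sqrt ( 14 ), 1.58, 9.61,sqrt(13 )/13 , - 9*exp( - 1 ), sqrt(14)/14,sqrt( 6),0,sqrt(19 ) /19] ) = [- 6*sqrt( 10 ), - 8.2, - 4.03,-9*exp( - 1 ), - 3, - 2,  0,sqrt(19 ) /19 , sqrt(14)/14,sqrt( 13 ) /13, 1.58,sqrt(5 ),sqrt(6 ),  sqrt ( 6),sqrt (14 ),4,  7.81,9.61,7*sqrt(3)]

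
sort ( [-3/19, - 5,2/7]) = [ -5 , - 3/19, 2/7 ] 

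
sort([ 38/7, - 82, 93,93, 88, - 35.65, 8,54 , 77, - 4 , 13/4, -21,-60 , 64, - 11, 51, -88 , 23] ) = [ - 88,-82 ,  -  60,- 35.65, - 21,-11,-4, 13/4,38/7,8,23, 51, 54 , 64, 77 , 88,93,93 ]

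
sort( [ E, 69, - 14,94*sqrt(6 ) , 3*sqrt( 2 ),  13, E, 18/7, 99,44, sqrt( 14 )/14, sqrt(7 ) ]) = [- 14, sqrt(14 ) /14, 18/7,sqrt( 7),  E, E,3*sqrt( 2), 13,44, 69 , 99, 94 * sqrt(6 ) ] 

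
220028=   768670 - 548642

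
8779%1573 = 914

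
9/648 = 1/72 = 0.01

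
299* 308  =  92092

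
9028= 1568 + 7460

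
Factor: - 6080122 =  - 2^1*3040061^1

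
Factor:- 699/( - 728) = 2^( - 3)*3^1*7^( - 1 )  *13^(  -  1)*233^1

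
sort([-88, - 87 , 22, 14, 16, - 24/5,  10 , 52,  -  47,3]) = [ - 88,-87, - 47, - 24/5, 3,10, 14, 16,22 , 52] 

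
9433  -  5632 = 3801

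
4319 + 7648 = 11967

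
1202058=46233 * 26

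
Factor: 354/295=2^1*3^1*5^ ( - 1) =6/5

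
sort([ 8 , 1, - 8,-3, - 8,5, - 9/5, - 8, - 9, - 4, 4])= [ - 9, - 8, - 8 , - 8, - 4,  -  3, - 9/5,1, 4,5,  8]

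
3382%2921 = 461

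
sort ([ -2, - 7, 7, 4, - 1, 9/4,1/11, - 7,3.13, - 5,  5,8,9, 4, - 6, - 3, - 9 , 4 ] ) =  [ -9,-7,- 7, - 6, - 5,-3,-2,  -  1,1/11,9/4, 3.13,4, 4, 4, 5, 7,8, 9]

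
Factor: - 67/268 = -1/4 =- 2^(  -  2)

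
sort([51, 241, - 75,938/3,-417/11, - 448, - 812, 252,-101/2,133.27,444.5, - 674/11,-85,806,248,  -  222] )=[ - 812,-448,-222, - 85, - 75,- 674/11,-101/2,-417/11,51,133.27, 241,248,252,938/3,444.5, 806] 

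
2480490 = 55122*45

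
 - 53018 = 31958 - 84976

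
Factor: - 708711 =-3^1*337^1*701^1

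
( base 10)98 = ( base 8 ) 142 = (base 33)2w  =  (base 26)3K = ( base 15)68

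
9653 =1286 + 8367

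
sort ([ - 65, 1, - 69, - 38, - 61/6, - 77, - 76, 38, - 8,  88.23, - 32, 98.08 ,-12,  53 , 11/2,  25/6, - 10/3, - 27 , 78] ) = [ - 77, - 76, - 69, - 65, - 38, - 32,-27, - 12, - 61/6 , - 8, - 10/3, 1,25/6, 11/2, 38,53,78, 88.23, 98.08]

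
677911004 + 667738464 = 1345649468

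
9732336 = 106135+9626201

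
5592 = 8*699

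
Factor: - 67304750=  -  2^1*5^3*269219^1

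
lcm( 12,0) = 0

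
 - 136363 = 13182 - 149545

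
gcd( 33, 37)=1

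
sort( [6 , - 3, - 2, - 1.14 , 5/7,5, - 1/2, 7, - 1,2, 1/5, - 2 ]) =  [ - 3, - 2, - 2 , -1.14, - 1 , - 1/2, 1/5,5/7,  2 , 5,6, 7] 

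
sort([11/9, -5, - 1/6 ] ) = [ - 5,-1/6,11/9]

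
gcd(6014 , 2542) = 62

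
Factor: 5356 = 2^2 * 13^1 * 103^1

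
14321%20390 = 14321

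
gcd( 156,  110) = 2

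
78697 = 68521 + 10176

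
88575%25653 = 11616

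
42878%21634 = 21244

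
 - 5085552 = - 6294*808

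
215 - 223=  - 8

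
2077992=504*4123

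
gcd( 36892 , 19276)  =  4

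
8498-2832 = 5666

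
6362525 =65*97885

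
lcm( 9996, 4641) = 129948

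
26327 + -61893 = -35566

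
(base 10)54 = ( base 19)2G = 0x36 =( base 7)105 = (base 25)24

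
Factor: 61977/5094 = 73/6 = 2^( - 1)*3^( - 1 )*73^1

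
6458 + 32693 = 39151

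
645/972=215/324 = 0.66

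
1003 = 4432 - 3429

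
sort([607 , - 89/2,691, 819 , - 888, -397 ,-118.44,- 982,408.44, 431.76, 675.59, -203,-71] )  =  [ - 982,-888 , - 397 ,-203 , - 118.44,-71, - 89/2,408.44, 431.76, 607, 675.59, 691,  819 ]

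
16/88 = 2/11 = 0.18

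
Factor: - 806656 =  - 2^8*23^1*137^1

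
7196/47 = 153 + 5/47  =  153.11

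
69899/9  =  7766+5/9 = 7766.56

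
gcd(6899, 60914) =1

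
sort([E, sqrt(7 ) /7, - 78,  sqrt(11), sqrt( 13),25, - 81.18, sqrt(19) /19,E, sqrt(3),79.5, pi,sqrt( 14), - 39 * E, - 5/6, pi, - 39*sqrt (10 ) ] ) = [-39*sqrt(  10), - 39*E,  -  81.18, - 78, - 5/6,sqrt( 19 )/19, sqrt ( 7)/7, sqrt( 3 ) , E,E, pi, pi,sqrt( 11), sqrt( 13 ) , sqrt( 14 ), 25, 79.5 ]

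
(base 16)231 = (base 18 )1d3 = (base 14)2C1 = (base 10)561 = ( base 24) n9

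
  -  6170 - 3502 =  - 9672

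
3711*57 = 211527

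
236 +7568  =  7804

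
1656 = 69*24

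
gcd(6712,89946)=2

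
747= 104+643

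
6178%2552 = 1074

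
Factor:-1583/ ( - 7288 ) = 2^ ( - 3 )*911^( - 1 )*1583^1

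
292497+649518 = 942015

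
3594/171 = 1198/57 = 21.02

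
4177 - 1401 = 2776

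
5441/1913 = 5441/1913 = 2.84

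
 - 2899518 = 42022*( - 69 ) 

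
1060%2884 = 1060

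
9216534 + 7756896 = 16973430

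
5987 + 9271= 15258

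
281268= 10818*26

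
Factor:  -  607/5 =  - 5^(-1 )*607^1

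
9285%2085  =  945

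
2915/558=2915/558 = 5.22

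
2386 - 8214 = - 5828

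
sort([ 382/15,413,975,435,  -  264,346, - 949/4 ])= [ - 264,-949/4,382/15,346,413,435,975] 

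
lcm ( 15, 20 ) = 60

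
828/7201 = 828/7201  =  0.11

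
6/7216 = 3/3608 = 0.00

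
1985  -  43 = 1942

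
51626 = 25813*2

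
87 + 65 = 152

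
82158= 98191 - 16033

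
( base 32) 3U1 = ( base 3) 12112101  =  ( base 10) 4033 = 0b111111000001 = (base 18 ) C81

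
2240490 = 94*23835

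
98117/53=98117/53 = 1851.26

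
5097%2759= 2338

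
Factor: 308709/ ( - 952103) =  - 3^2*31^( -1 )*30713^( - 1 )*34301^1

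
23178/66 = 351 + 2/11 = 351.18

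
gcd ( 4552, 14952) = 8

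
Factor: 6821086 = 2^1 * 3410543^1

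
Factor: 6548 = 2^2 * 1637^1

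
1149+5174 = 6323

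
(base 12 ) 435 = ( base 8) 1151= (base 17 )225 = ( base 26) NJ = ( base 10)617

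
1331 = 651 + 680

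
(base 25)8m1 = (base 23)AB8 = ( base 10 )5551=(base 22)BA7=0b1010110101111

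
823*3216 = 2646768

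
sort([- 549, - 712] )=[ - 712, - 549]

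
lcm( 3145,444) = 37740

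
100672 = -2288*(-44)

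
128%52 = 24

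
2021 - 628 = 1393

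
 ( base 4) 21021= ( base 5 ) 4320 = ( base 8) 1111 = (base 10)585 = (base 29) k5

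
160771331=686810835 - 526039504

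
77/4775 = 77/4775=0.02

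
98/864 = 49/432 = 0.11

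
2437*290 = 706730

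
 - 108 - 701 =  - 809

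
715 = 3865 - 3150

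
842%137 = 20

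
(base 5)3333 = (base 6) 2100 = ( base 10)468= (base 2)111010100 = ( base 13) 2a0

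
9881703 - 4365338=5516365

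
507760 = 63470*8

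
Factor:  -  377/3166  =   - 2^(-1)*13^1 *29^1  *1583^ ( - 1) 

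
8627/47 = 8627/47 = 183.55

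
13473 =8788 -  - 4685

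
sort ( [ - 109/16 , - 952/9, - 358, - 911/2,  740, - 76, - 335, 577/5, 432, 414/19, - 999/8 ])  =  [ - 911/2, - 358, - 335, - 999/8, - 952/9, - 76, - 109/16,414/19,577/5,432,  740 ] 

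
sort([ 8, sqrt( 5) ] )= [ sqrt( 5),8 ]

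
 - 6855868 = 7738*( - 886)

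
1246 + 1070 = 2316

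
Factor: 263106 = 2^1*3^2*47^1*311^1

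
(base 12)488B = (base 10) 8171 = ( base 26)C27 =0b1111111101011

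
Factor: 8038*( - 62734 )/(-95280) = 126063973/23820 = 2^( - 2 )*3^( - 1 )* 5^( - 1)*7^1*397^(  -  1)*4019^1*4481^1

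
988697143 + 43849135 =1032546278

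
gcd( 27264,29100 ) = 12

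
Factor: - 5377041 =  - 3^2*269^1*2221^1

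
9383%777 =59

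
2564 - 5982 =-3418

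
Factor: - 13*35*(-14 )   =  6370 = 2^1 * 5^1 * 7^2* 13^1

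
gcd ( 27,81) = 27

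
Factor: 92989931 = 53^1 * 1754527^1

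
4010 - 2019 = 1991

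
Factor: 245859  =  3^1 * 81953^1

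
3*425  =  1275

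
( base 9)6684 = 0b1001101001000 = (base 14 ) 1b28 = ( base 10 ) 4936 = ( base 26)77m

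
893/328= 2 + 237/328 = 2.72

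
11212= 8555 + 2657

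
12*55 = 660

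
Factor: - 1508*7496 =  - 2^5*13^1*29^1*937^1 = -11303968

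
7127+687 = 7814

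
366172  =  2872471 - 2506299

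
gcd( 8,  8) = 8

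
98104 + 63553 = 161657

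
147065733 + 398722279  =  545788012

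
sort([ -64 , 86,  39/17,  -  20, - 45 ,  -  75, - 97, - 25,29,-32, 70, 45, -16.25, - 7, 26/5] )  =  [  -  97, - 75, - 64, - 45, - 32,-25, - 20,  -  16.25, - 7,  39/17,26/5,29 , 45,  70 , 86]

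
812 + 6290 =7102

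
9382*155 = 1454210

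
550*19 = 10450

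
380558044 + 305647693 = 686205737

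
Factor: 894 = 2^1*3^1 * 149^1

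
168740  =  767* 220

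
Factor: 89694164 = 2^2*7^1*1499^1*2137^1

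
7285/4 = 7285/4 =1821.25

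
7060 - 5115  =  1945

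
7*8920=62440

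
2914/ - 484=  -7 + 237/242 = - 6.02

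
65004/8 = 8125 + 1/2 =8125.50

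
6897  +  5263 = 12160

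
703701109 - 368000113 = 335700996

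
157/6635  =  157/6635= 0.02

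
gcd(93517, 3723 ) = 17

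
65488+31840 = 97328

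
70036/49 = 70036/49=1429.31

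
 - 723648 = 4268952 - 4992600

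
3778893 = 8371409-4592516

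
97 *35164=3410908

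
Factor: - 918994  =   - 2^1*163^1*2819^1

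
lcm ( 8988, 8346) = 116844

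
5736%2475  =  786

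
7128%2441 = 2246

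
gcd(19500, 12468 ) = 12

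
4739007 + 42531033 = 47270040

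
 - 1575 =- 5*315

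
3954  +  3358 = 7312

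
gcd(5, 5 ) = 5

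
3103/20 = 155 + 3/20 = 155.15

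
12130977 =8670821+3460156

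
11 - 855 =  - 844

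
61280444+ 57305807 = 118586251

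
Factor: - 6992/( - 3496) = 2^1 =2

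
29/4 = 7 + 1/4 =7.25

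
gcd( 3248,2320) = 464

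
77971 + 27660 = 105631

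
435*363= 157905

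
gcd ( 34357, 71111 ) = 799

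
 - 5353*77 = -412181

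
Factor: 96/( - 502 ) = -48/251  =  - 2^4*3^1*251^( - 1 ) 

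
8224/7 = 8224/7 = 1174.86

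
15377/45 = 15377/45 = 341.71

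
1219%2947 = 1219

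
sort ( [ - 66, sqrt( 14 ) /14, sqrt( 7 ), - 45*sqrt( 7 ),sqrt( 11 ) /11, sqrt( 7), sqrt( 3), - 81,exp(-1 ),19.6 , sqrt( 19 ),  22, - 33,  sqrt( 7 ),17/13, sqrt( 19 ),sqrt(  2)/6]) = [-45 * sqrt( 7 ), - 81, - 66, - 33,sqrt(2) /6, sqrt( 14 )/14,sqrt( 11 ) /11,exp( - 1),17/13,sqrt(3 ),sqrt ( 7), sqrt( 7 ),sqrt( 7), sqrt( 19),sqrt( 19),19.6 , 22] 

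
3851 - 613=3238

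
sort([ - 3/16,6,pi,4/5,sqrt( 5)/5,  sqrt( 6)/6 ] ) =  [ - 3/16,sqrt(6)/6,  sqrt( 5)/5, 4/5,pi, 6 ] 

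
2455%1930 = 525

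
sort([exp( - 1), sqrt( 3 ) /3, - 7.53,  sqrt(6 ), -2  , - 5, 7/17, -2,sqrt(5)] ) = [ - 7.53,-5,- 2,-2, exp (  -  1), 7/17,sqrt(3 )/3,sqrt( 5 ), sqrt(6) ]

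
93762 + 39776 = 133538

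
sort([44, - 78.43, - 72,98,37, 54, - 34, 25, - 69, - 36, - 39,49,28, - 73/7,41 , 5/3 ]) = [ - 78.43, - 72, - 69, - 39, - 36, - 34,-73/7, 5/3,25,28, 37,41, 44, 49,54, 98]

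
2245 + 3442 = 5687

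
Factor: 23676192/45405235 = 2^5*3^3*5^( - 1)*31^ ( - 1 )*67^1*409^1*457^ (-1) *641^( - 1)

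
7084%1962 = 1198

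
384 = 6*64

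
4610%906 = 80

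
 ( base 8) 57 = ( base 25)1M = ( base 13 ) 38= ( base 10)47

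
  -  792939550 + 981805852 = 188866302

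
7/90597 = 7/90597 = 0.00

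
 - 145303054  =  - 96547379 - 48755675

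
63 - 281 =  - 218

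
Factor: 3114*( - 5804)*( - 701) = 2^3*3^2*173^1*701^1*1451^1 =12669632856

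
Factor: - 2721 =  - 3^1*907^1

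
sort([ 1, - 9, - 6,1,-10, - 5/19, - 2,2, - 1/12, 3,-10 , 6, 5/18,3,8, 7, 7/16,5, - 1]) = [-10, - 10, - 9, - 6 , - 2, - 1,-5/19 ,- 1/12,  5/18,7/16,1,1, 2, 3 , 3,  5,6,7, 8]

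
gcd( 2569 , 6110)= 1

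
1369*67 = 91723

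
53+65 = 118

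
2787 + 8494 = 11281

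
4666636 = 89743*52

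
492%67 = 23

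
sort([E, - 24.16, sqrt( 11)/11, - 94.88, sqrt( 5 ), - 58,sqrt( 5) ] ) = [ - 94.88, - 58, - 24.16,sqrt( 11 )/11, sqrt( 5 ), sqrt( 5 ) , E]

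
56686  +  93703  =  150389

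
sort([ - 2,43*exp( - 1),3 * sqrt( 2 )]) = [ - 2,3 * sqrt ( 2 ), 43 * exp( - 1 )]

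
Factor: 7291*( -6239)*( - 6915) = 314553316335  =  3^1  *5^1*17^1*23^1*317^1*367^1*461^1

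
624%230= 164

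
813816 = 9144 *89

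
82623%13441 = 1977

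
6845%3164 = 517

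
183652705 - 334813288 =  - 151160583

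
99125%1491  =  719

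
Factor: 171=3^2*19^1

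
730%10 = 0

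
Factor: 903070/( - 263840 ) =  - 2^( - 4 ) * 7^2*17^( - 1)*19^1 = - 931/272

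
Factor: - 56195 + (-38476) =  - 3^2*67^1*157^1 = - 94671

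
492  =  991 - 499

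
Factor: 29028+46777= 5^1*15161^1 = 75805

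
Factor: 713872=2^4*44617^1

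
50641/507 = 99 + 448/507 = 99.88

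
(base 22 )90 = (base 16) c6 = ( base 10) 198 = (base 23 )8E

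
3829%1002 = 823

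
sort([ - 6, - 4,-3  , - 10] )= [ - 10, - 6 ,- 4, - 3]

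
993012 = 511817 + 481195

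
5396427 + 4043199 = 9439626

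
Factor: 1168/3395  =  2^4 * 5^ (-1)*7^( - 1 )*73^1*97^( - 1)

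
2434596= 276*8821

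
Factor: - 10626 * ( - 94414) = 2^2*3^1*7^1*11^1 *23^1*47207^1 = 1003243164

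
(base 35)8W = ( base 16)138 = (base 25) CC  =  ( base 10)312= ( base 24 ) D0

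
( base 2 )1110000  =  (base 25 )4c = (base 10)112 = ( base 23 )4K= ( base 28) 40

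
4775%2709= 2066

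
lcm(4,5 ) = 20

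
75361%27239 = 20883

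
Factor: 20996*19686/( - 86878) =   -  206663628/43439 = -2^2*3^1*11^( - 2 )*17^1*29^1*181^1*193^1*359^ ( - 1) 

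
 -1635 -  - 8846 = 7211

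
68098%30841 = 6416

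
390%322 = 68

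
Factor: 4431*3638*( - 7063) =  - 113855404614 = - 2^1*3^1 * 7^2 * 17^1*107^1*211^1 * 1009^1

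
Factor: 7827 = 3^1*2609^1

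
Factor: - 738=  - 2^1 * 3^2*41^1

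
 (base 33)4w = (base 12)118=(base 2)10100100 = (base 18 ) 92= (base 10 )164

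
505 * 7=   3535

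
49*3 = 147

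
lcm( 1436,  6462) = 12924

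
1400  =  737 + 663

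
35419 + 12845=48264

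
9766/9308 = 1 + 229/4654 = 1.05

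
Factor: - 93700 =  - 2^2*5^2 * 937^1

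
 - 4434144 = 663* ( - 6688)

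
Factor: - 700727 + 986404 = 7^1 * 37^1*1103^1 = 285677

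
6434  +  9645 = 16079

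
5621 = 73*77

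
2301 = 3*767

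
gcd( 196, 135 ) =1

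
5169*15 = 77535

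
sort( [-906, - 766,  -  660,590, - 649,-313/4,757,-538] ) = [ - 906,-766,-660, - 649, - 538 , - 313/4, 590, 757] 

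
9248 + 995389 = 1004637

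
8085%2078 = 1851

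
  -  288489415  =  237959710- 526449125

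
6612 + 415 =7027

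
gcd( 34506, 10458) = 18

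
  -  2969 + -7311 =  - 10280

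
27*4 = 108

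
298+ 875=1173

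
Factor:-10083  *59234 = - 597256422= - 2^1*3^1*7^1*3361^1*4231^1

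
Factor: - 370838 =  - 2^1*13^1*17^1*839^1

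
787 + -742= 45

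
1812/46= 39+9/23  =  39.39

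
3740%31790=3740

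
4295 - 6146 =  - 1851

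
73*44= 3212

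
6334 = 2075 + 4259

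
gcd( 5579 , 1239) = 7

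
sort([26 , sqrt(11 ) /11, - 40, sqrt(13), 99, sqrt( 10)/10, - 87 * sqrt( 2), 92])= [ - 87*sqrt(2), -40, sqrt(11) /11, sqrt( 10)/10, sqrt( 13), 26, 92,99 ] 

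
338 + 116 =454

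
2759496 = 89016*31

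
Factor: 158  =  2^1*79^1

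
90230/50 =1804+3/5 = 1804.60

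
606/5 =606/5 = 121.20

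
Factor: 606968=2^3*17^1 * 4463^1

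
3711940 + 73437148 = 77149088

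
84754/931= 84754/931 = 91.04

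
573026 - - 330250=903276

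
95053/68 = 95053/68=1397.84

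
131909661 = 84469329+47440332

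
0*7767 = 0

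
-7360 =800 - 8160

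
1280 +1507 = 2787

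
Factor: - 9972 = - 2^2*3^2*277^1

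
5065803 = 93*54471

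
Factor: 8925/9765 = 85/93 = 3^( - 1)*5^1*17^1*31^(-1 ) 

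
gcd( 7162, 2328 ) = 2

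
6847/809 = 6847/809 = 8.46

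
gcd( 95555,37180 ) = 5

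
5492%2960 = 2532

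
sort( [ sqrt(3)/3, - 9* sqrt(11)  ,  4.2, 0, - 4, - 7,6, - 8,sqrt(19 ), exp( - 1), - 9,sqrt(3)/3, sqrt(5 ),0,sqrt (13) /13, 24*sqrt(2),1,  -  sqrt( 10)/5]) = [ - 9*sqrt( 11), - 9, - 8,-7,-4, - sqrt(10)/5, 0, 0, sqrt( 13)/13, exp( - 1 ), sqrt ( 3 ) /3,sqrt( 3) /3,  1,sqrt( 5 ),4.2,sqrt(19 ),  6,24*sqrt(2)]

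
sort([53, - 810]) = [ - 810,53]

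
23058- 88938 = -65880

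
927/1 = 927  =  927.00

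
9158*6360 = 58244880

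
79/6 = 79/6 = 13.17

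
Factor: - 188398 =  - 2^1*7^1*13457^1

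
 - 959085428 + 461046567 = - 498038861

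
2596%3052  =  2596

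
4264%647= 382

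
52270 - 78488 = - 26218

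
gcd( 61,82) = 1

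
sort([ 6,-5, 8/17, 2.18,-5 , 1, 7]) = [-5,-5, 8/17,1, 2.18, 6, 7]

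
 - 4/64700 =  - 1/16175 = - 0.00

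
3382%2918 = 464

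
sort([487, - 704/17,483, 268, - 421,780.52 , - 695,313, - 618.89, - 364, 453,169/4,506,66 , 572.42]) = [ - 695,-618.89, - 421, - 364, - 704/17, 169/4, 66, 268, 313,  453, 483, 487, 506 , 572.42,780.52 ]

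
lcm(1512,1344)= 12096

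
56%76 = 56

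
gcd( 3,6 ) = 3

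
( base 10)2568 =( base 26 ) 3KK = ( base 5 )40233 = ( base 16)A08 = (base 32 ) 2g8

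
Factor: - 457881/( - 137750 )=831/250 = 2^( - 1)*3^1*5^(  -  3)*277^1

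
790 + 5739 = 6529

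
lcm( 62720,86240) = 689920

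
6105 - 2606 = 3499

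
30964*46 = 1424344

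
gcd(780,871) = 13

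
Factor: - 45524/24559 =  - 2^2 * 19^1*41^(-1) = - 76/41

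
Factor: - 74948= -2^2*41^1 *457^1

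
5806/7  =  829  +  3/7 = 829.43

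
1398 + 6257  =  7655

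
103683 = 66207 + 37476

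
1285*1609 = 2067565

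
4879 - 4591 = 288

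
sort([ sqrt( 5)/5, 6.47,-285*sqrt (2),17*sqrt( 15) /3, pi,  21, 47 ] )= [- 285*sqrt(2 ),sqrt( 5)/5, pi,  6.47, 21 , 17*sqrt(15)/3,47]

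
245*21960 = 5380200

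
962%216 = 98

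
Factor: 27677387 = 2339^1* 11833^1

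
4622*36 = 166392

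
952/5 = 190 + 2/5 = 190.40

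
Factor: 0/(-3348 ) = 0^1 = 0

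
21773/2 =21773/2=10886.50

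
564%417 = 147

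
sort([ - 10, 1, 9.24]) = [-10, 1,9.24 ]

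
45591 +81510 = 127101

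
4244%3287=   957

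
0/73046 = 0 =0.00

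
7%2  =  1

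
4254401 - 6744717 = -2490316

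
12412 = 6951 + 5461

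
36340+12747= 49087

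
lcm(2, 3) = 6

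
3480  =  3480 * 1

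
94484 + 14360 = 108844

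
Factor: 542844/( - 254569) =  - 2^2*3^2*7^( - 1)*17^1*41^(-1) = - 612/287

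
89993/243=370 + 83/243 = 370.34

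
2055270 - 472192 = 1583078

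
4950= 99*50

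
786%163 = 134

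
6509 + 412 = 6921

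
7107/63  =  2369/21 = 112.81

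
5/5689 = 5/5689=0.00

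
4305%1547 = 1211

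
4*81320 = 325280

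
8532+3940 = 12472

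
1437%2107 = 1437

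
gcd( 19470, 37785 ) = 165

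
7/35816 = 7/35816 = 0.00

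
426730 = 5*85346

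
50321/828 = 60 + 641/828= 60.77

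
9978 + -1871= 8107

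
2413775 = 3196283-782508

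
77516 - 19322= 58194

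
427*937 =400099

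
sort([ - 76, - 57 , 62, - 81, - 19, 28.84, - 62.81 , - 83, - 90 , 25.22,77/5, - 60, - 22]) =[ - 90, - 83, - 81,-76, - 62.81, - 60, - 57, - 22, - 19 , 77/5, 25.22, 28.84, 62]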